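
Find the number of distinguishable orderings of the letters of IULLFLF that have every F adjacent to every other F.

Treat the 2 copies of F as a single block. The multiset to arrange is then {FF, I, L, L, L, U}, 6 items in all.
That gives (6)!/(3!) = 120 arrangements.

120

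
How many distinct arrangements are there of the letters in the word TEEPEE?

30

The 6 letters of TEEPEE have repeats: E appearing 4 times.
So there are 6! / (4!) = 30 distinguishable arrangements.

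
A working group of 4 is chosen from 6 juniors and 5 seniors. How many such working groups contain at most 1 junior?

Split by how many juniors are chosen (0 through 1).
Sum: C(6,0)·C(5,4) + C(6,1)·C(5,3) = 5 + 60 = 65.

65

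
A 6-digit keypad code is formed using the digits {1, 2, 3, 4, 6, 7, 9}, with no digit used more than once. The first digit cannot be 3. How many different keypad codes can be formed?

The first digit has 7−1 = 6 choices (anything except 3).
The remaining 5 digits are filled from the other 6 symbols without repetition: 6 × 5 × 4 × 3 × 2 = 720.
Total: 6 × 720 = 4320.

4320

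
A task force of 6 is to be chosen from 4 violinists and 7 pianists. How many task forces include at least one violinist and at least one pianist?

Unrestricted: C(11,6) = 462 ways to pick any 6 of the 11.
Subtract selections that omit an entire group: no violinists → C(7,6) = 7; no pianists → C(4,6) = 0.
Both groups omitted at once is impossible, so 462 − 7 = 455.

455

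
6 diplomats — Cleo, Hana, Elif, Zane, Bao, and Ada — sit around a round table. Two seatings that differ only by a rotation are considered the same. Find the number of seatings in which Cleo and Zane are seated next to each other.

Treat {Cleo, Zane} as one unit (2 internal orders) and seat the resulting 5 units around the table: (4)! circular arrangements.
So 2 × (4)! = 2 × 24 = 48.

48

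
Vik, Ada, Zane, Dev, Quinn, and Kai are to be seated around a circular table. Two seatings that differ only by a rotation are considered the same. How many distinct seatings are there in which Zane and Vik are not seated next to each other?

All circular seatings of 6 people number (5)! = 120.
Those with Zane next to Vik: fuse the pair into one unit and seat 5 units around a circle — 2·(4)! = 48.
Subtracting, 120 − 48 = 72.

72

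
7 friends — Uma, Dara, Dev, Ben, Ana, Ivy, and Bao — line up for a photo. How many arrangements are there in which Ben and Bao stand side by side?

1440

Glue Ben and Bao into one block (2 internal orders), leaving 6 units to arrange in a row.
That gives 2 × 6! = 2 × 720 = 1440.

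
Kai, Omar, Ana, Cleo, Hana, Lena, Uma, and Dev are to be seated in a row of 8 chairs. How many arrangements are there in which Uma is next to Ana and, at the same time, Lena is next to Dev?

2880

Treat {Uma,Ana} as one block (2 orders) and {Lena,Dev} as another (2 orders).
That leaves 6 units to arrange: 2 × 2 × 6! = 4 × 720 = 2880.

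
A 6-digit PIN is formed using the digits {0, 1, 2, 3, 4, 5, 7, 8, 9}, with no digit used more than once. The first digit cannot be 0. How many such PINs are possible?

The first digit has 9−1 = 8 choices (anything except 0).
The remaining 5 digits are filled from the other 8 symbols without repetition: 8 × 7 × 6 × 5 × 4 = 6720.
Total: 8 × 6720 = 53760.

53760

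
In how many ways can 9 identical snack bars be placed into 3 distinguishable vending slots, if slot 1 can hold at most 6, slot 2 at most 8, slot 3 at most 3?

27

Ignoring the caps, the number of non-negative solutions to x_1+…+x_3 = 9 is C(11,2) = 55.
Subtract solutions that violate a single cap (substitute x_i' = x_i − (cap_i+1)): x_1 ≥ 7 gives C(4,2) = 6; x_2 ≥ 9 gives C(2,2) = 1; x_3 ≥ 4 gives C(7,2) = 21. Together 28.
No two caps can be exceeded simultaneously, so the pair terms are all 0.
By inclusion–exclusion the count is 55 − 28 + 0 = 27.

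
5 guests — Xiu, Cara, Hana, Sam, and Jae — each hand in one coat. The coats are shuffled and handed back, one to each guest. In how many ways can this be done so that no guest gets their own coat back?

Let Aᵢ be the assignments in which guest i gets their own coat. We want the size of the complement of A₁∪…∪A_5.
By inclusion–exclusion this is Σ_{j=0}^{5} (−1)^j C(5,j)·(5−j)!.
Computing: 120 − 120 + 60 − 20 + 5 − 1 = 44.

44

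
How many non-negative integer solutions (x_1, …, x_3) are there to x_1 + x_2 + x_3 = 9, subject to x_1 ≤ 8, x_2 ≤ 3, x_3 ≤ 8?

Without the upper bounds there are C(11,2) = 55 ways to split 9 among 3 variables.
Subtract solutions that violate a single cap (substitute x_i' = x_i − (cap_i+1)): x_1 ≥ 9 gives C(2,2) = 1; x_2 ≥ 4 gives C(7,2) = 21; x_3 ≥ 9 gives C(2,2) = 1. Together 23.
No two caps can be exceeded simultaneously, so the pair terms are all 0.
By inclusion–exclusion the count is 55 − 23 + 0 = 32.

32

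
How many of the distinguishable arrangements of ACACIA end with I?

10

Fix I in the last position and arrange the remaining 5 letters.
Those 5 letters have A appearing 3 times and C appearing twice, giving (5)!/(3!·2!) = 10.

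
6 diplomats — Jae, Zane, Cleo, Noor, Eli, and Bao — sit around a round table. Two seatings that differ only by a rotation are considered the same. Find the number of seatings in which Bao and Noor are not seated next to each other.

Without the restriction there are (5)! = 120 seatings.
Those with Bao next to Noor: fuse the pair into one unit and seat 5 units around a circle — 2·(4)! = 48.
Subtracting, 120 − 48 = 72.

72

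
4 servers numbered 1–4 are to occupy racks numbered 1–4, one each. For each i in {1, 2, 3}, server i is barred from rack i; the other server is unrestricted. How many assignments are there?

11

Let Aᵢ (for i ∈ {1, 2, 3}) be the placements that put server i in its forbidden rack. Any j of these fix j positions, leaving (4−j)! ways to fill the rest, and there are C(3,j) ways to pick which j.
By inclusion–exclusion, the number of valid placements is Σ_{j=0}^{3} (−1)^j C(3,j)·(4−j)!.
Computing: 24 − 18 + 6 − 1 = 11.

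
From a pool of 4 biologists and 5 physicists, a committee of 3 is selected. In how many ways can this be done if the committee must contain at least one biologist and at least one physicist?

70

Total 3-person selections from all 9: C(9,3) = 84.
Subtract selections that omit an entire group: no biologists → C(5,3) = 10; no physicists → C(4,3) = 4.
Both groups omitted at once is impossible, so 84 − 14 = 70.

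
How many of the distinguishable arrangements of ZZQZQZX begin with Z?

Fix Z in the first position and arrange the remaining 6 letters.
Those 6 letters have Q appearing twice and Z appearing 3 times, giving (6)!/(3!·2!) = 60.

60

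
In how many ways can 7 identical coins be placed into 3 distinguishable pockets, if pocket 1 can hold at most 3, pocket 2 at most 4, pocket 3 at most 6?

Ignoring the caps, the number of non-negative solutions to x_1+…+x_3 = 7 is C(9,2) = 36.
Subtract solutions that violate a single cap (substitute x_i' = x_i − (cap_i+1)): x_1 ≥ 4 gives C(5,2) = 10; x_2 ≥ 5 gives C(4,2) = 6; x_3 ≥ 7 gives C(2,2) = 1. Together 17.
No two caps can be exceeded simultaneously, so the pair terms are all 0.
By inclusion–exclusion the count is 36 − 17 + 0 = 19.

19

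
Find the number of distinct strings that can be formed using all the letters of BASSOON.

1260

The 7 letters of BASSOON have repeats: O appearing twice and S appearing twice.
The number of distinct arrangements is 7!/(2!·2!) = 5040/4 = 1260.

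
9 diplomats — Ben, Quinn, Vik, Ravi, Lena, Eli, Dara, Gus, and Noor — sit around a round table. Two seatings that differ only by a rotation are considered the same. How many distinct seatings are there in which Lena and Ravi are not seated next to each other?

30240

All circular seatings of 9 people number (8)! = 40320.
Seatings with Lena beside Ravi: treat them as a block with 2 internal orders, giving 2 × (7)! = 10080.
Subtracting, 40320 − 10080 = 30240.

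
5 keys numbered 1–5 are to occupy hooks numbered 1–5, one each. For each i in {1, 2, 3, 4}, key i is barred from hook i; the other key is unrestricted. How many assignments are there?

53

Let Aᵢ (for 1 ≤ i ≤ 4) be the placements that put key i in its forbidden hook. Any j of these fix j positions, leaving (5−j)! ways to fill the rest, and there are C(4,j) ways to pick which j.
By inclusion–exclusion, the number of valid placements is Σ_{j=0}^{4} (−1)^j C(4,j)·(5−j)!.
Computing: 120 − 96 + 36 − 8 + 1 = 53.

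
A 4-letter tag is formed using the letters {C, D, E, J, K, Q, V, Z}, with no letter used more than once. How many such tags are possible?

1680

Choose and order 4 of the 8 symbols: the first letter has 8 options, the next 7, then 6, 5.
That product is 8 × 7 × 6 × 5 = 1680.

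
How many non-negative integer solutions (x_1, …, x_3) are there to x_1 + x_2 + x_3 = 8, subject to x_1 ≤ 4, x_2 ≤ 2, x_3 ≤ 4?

By stars and bars, unrestricted non-negative solutions to x_1+…+x_3 = 8 number C(8+2,2) = 45.
Subtract solutions that violate a single cap (substitute x_i' = x_i − (cap_i+1)): x_1 ≥ 5 gives C(5,2) = 10; x_2 ≥ 3 gives C(7,2) = 21; x_3 ≥ 5 gives C(5,2) = 10. Together 41.
Add back pairs where two caps are both exceeded: 1 + 0 + 1 = 2.
By inclusion–exclusion the count is 45 − 41 + 2 = 6.

6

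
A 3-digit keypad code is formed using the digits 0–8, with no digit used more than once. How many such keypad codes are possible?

With no repetition, fill the 3 digits in order: 9 choices, then 8, down to 7.
That product is 9 × 8 × 7 = 504.

504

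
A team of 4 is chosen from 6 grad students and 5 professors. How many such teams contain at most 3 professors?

Split by how many professors are chosen (0 through 3).
Sum: C(5,0)·C(6,4) + C(5,1)·C(6,3) + C(5,2)·C(6,2) + C(5,3)·C(6,1) = 15 + 100 + 150 + 60 = 325.

325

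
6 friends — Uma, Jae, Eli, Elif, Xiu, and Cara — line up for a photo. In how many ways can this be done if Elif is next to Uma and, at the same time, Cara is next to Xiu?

96

Treat {Elif,Uma} as one block (2 orders) and {Cara,Xiu} as another (2 orders).
That leaves 4 units to arrange: 2 × 2 × 4! = 4 × 24 = 96.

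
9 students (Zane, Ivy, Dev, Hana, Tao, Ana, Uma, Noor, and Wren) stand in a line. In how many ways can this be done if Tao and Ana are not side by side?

282240

Of the 9! = 362880 arrangements, those with Tao and Ana adjacent number 2 × 8! = 80640 (treat the pair as a block with 2 internal orders).
Complementary counting: 362880 − 80640 = 282240.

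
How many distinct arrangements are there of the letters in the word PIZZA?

60

PIZZA has 5 letters with Z appearing twice.
Dividing 5! = 120 by 2! = 2 for the repeated letters gives 60.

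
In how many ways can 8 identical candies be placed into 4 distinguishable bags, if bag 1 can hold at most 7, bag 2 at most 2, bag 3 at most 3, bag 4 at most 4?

58

Ignoring the caps, the number of non-negative solutions to x_1+…+x_4 = 8 is C(11,3) = 165.
Subtract solutions that violate a single cap (substitute x_i' = x_i − (cap_i+1)): x_1 ≥ 8 gives C(3,3) = 1; x_2 ≥ 3 gives C(8,3) = 56; x_3 ≥ 4 gives C(7,3) = 35; x_4 ≥ 5 gives C(6,3) = 20. Together 112.
Add back pairs where two caps are both exceeded: 0 + 0 + 0 + 4 + 1 + 0 = 5.
By inclusion–exclusion the count is 165 − 112 + 5 = 58.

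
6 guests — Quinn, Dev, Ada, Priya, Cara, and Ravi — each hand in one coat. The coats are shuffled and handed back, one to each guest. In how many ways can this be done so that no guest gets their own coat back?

Let Aᵢ be the assignments in which guest i gets their own coat. We want the size of the complement of A₁∪…∪A_6.
By inclusion–exclusion this is Σ_{j=0}^{6} (−1)^j C(6,j)·(6−j)!.
Computing: 720 − 720 + 360 − 120 + 30 − 6 + 1 = 265.

265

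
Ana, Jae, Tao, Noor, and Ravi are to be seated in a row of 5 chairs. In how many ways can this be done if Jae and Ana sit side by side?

48

Treat {Jae, Ana} as a single unit. There are 4 units to order, and the pair itself can be ordered 2 ways.
That gives 2 × 4! = 2 × 24 = 48.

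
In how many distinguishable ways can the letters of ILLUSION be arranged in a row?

Letter multiplicities in ILLUSION: I×2, L×2, N×1, O×1, S×1, U×1.
The number of distinct arrangements is 8!/(2!·2!) = 40320/4 = 10080.

10080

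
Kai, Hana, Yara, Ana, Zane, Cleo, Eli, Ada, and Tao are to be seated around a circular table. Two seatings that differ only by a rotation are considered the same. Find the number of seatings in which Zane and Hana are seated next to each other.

Glue Zane and Hana into a block (2 internal orders). Seating 8 units around a circle gives (7)! arrangements.
So 2 × (7)! = 2 × 5040 = 10080.

10080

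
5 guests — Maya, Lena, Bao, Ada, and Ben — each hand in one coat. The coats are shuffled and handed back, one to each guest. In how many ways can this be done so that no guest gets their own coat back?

44

Count assignments avoiding every fixed point. For any j of the 5 guests fixed to their own coat, the other 5−j can be arranged in (5−j)! ways.
By inclusion–exclusion this is Σ_{j=0}^{5} (−1)^j C(5,j)·(5−j)!.
Computing: 120 − 120 + 60 − 20 + 5 − 1 = 44.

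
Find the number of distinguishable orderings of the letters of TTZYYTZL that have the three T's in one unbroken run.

180

Treat the 3 copies of T as a single block. The multiset to arrange is then {TTT, L, Y, Y, Z, Z}, 6 items in all.
That gives (6)!/(2!·2!) = 180 arrangements.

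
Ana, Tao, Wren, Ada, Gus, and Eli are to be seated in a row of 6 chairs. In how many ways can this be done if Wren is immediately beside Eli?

Place the 4 others and the Wren-Eli pair as 5 objects in a line; the pair has 2 internal arrangements.
So the count is 2·(5)! = 240.

240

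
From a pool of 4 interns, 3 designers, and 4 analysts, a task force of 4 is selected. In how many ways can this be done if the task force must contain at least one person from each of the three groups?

Unrestricted: C(11,4) = 330 ways to pick any 4 of the 11.
Selections missing a whole group: no interns → C(7,4) = 35; no designers → C(8,4) = 70; no analysts → C(7,4) = 35.
Add back selections omitting two groups (i.e. drawn from a single group): C(4,4) + C(3,4) + C(4,4) = 2.
By inclusion–exclusion: 330 − 140 + 2 = 192.

192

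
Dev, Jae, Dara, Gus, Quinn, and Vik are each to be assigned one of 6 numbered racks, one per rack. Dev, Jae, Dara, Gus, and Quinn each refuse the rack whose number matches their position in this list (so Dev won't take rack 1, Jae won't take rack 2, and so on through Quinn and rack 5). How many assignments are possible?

309

Let Aᵢ (for 1 ≤ i ≤ 5) be the placements that put person i in their forbidden rack. Any j of these fix j positions, leaving (6−j)! ways to fill the rest, and there are C(5,j) ways to pick which j.
By inclusion–exclusion, the number of valid placements is Σ_{j=0}^{5} (−1)^j C(5,j)·(6−j)!.
Computing: 720 − 600 + 240 − 60 + 10 − 1 = 309.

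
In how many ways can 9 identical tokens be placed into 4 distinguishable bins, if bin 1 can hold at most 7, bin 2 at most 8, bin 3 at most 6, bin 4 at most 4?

By stars and bars, unrestricted non-negative solutions to x_1+…+x_4 = 9 number C(9+3,3) = 220.
Subtract solutions that violate a single cap (substitute x_i' = x_i − (cap_i+1)): x_1 ≥ 8 gives C(4,3) = 4; x_2 ≥ 9 gives C(3,3) = 1; x_3 ≥ 7 gives C(5,3) = 10; x_4 ≥ 5 gives C(7,3) = 35. Together 50.
No two caps can be exceeded simultaneously, so the pair terms are all 0.
By inclusion–exclusion the count is 220 − 50 + 0 = 170.

170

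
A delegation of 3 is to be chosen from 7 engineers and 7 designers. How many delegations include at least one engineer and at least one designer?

294

Unrestricted: C(14,3) = 364 ways to pick any 3 of the 14.
Subtract selections that omit an entire group: no engineers → C(7,3) = 35; no designers → C(7,3) = 35.
Both groups omitted at once is impossible, so 364 − 70 = 294.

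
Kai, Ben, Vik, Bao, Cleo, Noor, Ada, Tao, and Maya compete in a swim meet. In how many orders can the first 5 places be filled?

15120

This is an ordered selection of 5 from 9: P(9,5).
That gives 9 × 8 × 7 × 6 × 5 = 15120.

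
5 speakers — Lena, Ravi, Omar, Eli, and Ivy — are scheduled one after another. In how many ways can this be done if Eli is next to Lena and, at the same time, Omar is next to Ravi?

Treat {Eli,Lena} as one block (2 orders) and {Omar,Ravi} as another (2 orders).
That leaves 3 units to arrange: 2 × 2 × 3! = 4 × 6 = 24.

24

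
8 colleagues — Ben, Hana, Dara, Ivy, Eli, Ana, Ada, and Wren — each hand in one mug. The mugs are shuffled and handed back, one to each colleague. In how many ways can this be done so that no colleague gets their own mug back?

Let Aᵢ be the assignments in which colleague i gets their own mug. We want the size of the complement of A₁∪…∪A_8.
By inclusion–exclusion this is Σ_{j=0}^{8} (−1)^j C(8,j)·(8−j)!.
Computing: 40320 − 40320 + 20160 − 6720 + 1680 − 336 + 56 − 8 + 1 = 14833.

14833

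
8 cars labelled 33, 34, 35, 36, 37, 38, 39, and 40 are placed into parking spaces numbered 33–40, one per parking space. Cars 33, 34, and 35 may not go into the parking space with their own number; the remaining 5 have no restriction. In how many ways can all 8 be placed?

27240

Let Aᵢ (for i ∈ {33, 34, 35}) be the placements that put car i in its forbidden parking space. Any j of these fix j positions, leaving (8−j)! ways to fill the rest, and there are C(3,j) ways to pick which j.
By inclusion–exclusion, the number of valid placements is Σ_{j=0}^{3} (−1)^j C(3,j)·(8−j)!.
Computing: 40320 − 15120 + 2160 − 120 = 27240.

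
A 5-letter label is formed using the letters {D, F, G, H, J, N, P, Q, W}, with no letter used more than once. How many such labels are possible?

With no repetition, fill the 5 letters in order: 9 choices, then 8, down to 5.
9 × 8 × 7 × 6 × 5 = 15120.

15120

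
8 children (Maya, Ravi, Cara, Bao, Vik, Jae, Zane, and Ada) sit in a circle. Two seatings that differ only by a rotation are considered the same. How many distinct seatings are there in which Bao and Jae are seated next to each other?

1440

Treat {Bao, Jae} as one unit (2 internal orders) and seat the resulting 7 units around the table: (6)! circular arrangements.
So 2 × (6)! = 2 × 720 = 1440.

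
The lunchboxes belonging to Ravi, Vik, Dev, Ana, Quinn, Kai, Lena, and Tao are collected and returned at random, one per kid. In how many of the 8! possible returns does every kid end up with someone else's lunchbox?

Count assignments avoiding every fixed point. For any j of the 8 kids fixed to their own lunchbox, the other 8−j can be arranged in (8−j)! ways.
By inclusion–exclusion this is Σ_{j=0}^{8} (−1)^j C(8,j)·(8−j)!.
Computing: 40320 − 40320 + 20160 − 6720 + 1680 − 336 + 56 − 8 + 1 = 14833.

14833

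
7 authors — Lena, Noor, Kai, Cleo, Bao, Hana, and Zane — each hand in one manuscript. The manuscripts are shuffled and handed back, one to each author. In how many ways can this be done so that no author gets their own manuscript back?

1854

Let Aᵢ be the assignments in which author i gets their own manuscript. We want the size of the complement of A₁∪…∪A_7.
By inclusion–exclusion this is Σ_{j=0}^{7} (−1)^j C(7,j)·(7−j)!.
Computing: 5040 − 5040 + 2520 − 840 + 210 − 42 + 7 − 1 = 1854.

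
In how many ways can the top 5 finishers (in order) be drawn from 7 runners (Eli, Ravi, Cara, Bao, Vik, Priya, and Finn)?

2520

There are 7 choices for 1st place, 6 for 2nd, and so on down to 3 for position 5.
That gives 7 × 6 × 5 × 4 × 3 = 2520.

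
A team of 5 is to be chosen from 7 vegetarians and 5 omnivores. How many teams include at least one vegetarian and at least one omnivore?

Total 5-person selections from all 12: C(12,5) = 792.
Selections missing a whole group: no vegetarians → C(5,5) = 1; no omnivores → C(7,5) = 21.
Both groups omitted at once is impossible, so 792 − 22 = 770.

770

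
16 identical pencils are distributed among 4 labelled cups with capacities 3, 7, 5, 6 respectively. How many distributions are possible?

52

By stars and bars, unrestricted non-negative solutions to x_1+…+x_4 = 16 number C(16+3,3) = 969.
Subtract solutions that violate a single cap (substitute x_i' = x_i − (cap_i+1)): x_1 ≥ 4 gives C(15,3) = 455; x_2 ≥ 8 gives C(11,3) = 165; x_3 ≥ 6 gives C(13,3) = 286; x_4 ≥ 7 gives C(12,3) = 220. Together 1126.
Add back pairs where two caps are both exceeded: 35 + 84 + 56 + 10 + 4 + 20 = 209.
By inclusion–exclusion the count is 969 − 1126 + 209 = 52.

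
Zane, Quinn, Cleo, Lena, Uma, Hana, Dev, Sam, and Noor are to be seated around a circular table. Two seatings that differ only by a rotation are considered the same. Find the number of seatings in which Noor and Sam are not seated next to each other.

All circular seatings of 9 people number (8)! = 40320.
Those with Noor next to Sam: fuse the pair into one unit and seat 8 units around a circle — 2·(7)! = 10080.
Subtracting, 40320 − 10080 = 30240.

30240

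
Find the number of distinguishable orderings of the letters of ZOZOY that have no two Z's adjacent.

There are 5!/(2!·2!) = 30 arrangements of ZOZOY in total.
Arrangements with the Z's together: treat ZZ as one letter, giving (4)!/(2!) = 12.
Subtracting, 30 − 12 = 18 arrangements keep the Z's apart.

18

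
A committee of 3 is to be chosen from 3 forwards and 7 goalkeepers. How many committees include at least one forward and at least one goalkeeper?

With no constraint there are C(10,3) = 120 possible selections.
Subtract selections that omit an entire group: no forwards → C(7,3) = 35; no goalkeepers → C(3,3) = 1.
Both groups omitted at once is impossible, so 120 − 36 = 84.

84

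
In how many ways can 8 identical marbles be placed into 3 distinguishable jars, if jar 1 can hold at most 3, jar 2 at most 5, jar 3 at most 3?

Ignoring the caps, the number of non-negative solutions to x_1+…+x_3 = 8 is C(10,2) = 45.
Subtract solutions that violate a single cap (substitute x_i' = x_i − (cap_i+1)): x_1 ≥ 4 gives C(6,2) = 15; x_2 ≥ 6 gives C(4,2) = 6; x_3 ≥ 4 gives C(6,2) = 15. Together 36.
Add back pairs where two caps are both exceeded: 0 + 1 + 0 = 1.
By inclusion–exclusion the count is 45 − 36 + 1 = 10.

10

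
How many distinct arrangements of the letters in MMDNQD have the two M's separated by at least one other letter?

120

Total arrangements of MMDNQD: 6!/(2!·2!) = 180.
Arrangements with the M's together: treat MM as one letter, giving (5)!/(2!) = 60.
Subtracting, 180 − 60 = 120 arrangements keep the M's apart.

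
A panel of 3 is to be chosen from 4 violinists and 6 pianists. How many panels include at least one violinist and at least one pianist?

Total 3-person selections from all 10: C(10,3) = 120.
Selections missing a whole group: no violinists → C(6,3) = 20; no pianists → C(4,3) = 4.
Both groups omitted at once is impossible, so 120 − 24 = 96.

96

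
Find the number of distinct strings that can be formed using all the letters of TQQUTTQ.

Letter multiplicities in TQQUTTQ: Q×3, T×3, U×1.
So there are 7! / (3!·3!) = 140 distinguishable arrangements.

140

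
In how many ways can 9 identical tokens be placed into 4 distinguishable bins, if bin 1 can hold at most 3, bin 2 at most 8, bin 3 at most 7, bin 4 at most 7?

By stars and bars, unrestricted non-negative solutions to x_1+…+x_4 = 9 number C(9+3,3) = 220.
Subtract solutions that violate a single cap (substitute x_i' = x_i − (cap_i+1)): x_1 ≥ 4 gives C(8,3) = 56; x_2 ≥ 9 gives C(3,3) = 1; x_3 ≥ 8 gives C(4,3) = 4; x_4 ≥ 8 gives C(4,3) = 4. Together 65.
No two caps can be exceeded simultaneously, so the pair terms are all 0.
By inclusion–exclusion the count is 220 − 65 + 0 = 155.

155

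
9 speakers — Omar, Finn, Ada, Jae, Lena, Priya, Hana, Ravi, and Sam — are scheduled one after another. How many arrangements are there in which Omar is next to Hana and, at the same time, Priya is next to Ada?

20160

Treat {Omar,Hana} as one block (2 orders) and {Priya,Ada} as another (2 orders).
That leaves 7 units to arrange: 2 × 2 × 7! = 4 × 5040 = 20160.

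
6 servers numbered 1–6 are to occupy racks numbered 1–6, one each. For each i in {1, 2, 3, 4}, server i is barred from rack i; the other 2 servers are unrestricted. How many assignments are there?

362

Let Aᵢ (for 1 ≤ i ≤ 4) be the placements that put server i in its forbidden rack. Any j of these fix j positions, leaving (6−j)! ways to fill the rest, and there are C(4,j) ways to pick which j.
By inclusion–exclusion, the number of valid placements is Σ_{j=0}^{4} (−1)^j C(4,j)·(6−j)!.
Computing: 720 − 480 + 144 − 24 + 2 = 362.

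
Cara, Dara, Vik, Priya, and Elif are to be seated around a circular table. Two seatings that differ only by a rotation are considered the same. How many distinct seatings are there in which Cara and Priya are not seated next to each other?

All circular seatings of 5 people number (4)! = 24.
Seatings with Cara beside Priya: treat them as a block with 2 internal orders, giving 2 × (3)! = 12.
Subtracting, 24 − 12 = 12.

12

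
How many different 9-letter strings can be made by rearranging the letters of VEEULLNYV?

Letter multiplicities in VEEULLNYV: E×2, L×2, N×1, U×1, V×2, Y×1.
So there are 9! / (2!·2!·2!) = 45360 distinguishable arrangements.

45360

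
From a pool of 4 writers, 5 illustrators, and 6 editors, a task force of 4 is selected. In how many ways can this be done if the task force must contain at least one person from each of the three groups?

Unrestricted: C(15,4) = 1365 ways to pick any 4 of the 15.
Selections missing a whole group: no writers → C(11,4) = 330; no illustrators → C(10,4) = 210; no editors → C(9,4) = 126.
Add back selections omitting two groups (i.e. drawn from a single group): C(4,4) + C(5,4) + C(6,4) = 21.
By inclusion–exclusion: 1365 − 666 + 21 = 720.

720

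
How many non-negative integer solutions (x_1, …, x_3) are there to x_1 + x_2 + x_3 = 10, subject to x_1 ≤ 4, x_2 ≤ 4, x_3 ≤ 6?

15

Ignoring the caps, the number of non-negative solutions to x_1+…+x_3 = 10 is C(12,2) = 66.
Subtract solutions that violate a single cap (substitute x_i' = x_i − (cap_i+1)): x_1 ≥ 5 gives C(7,2) = 21; x_2 ≥ 5 gives C(7,2) = 21; x_3 ≥ 7 gives C(5,2) = 10. Together 52.
Add back pairs where two caps are both exceeded: 1 + 0 + 0 = 1.
By inclusion–exclusion the count is 66 − 52 + 1 = 15.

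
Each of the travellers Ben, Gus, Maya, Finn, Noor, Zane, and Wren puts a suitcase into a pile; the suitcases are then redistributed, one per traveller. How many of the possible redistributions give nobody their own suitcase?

Let Aᵢ be the assignments in which traveller i gets their own suitcase. We want the size of the complement of A₁∪…∪A_7.
By inclusion–exclusion this is Σ_{j=0}^{7} (−1)^j C(7,j)·(7−j)!.
Computing: 5040 − 5040 + 2520 − 840 + 210 − 42 + 7 − 1 = 1854.

1854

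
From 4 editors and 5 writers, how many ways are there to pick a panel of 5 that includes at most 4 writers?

Split by how many writers are chosen (0 through 4).
Sum: C(5,0)·C(4,5) + C(5,1)·C(4,4) + C(5,2)·C(4,3) + C(5,3)·C(4,2) + C(5,4)·C(4,1) = 0 + 5 + 40 + 60 + 20 = 125.

125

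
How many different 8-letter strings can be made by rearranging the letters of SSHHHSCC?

560

SSHHHSCC has 8 letters with C appearing twice, H appearing 3 times, and S appearing 3 times.
The number of distinct arrangements is 8!/(3!·3!·2!) = 40320/72 = 560.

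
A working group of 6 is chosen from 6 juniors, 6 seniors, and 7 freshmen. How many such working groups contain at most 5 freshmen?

27125

Split by how many freshmen are chosen (0 through 5).
Sum: C(7,0)·C(12,6) + C(7,1)·C(12,5) + C(7,2)·C(12,4) + C(7,3)·C(12,3) + C(7,4)·C(12,2) + C(7,5)·C(12,1) = 924 + 5544 + 10395 + 7700 + 2310 + 252 = 27125.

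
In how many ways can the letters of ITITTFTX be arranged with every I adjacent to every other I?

Treat the 2 copies of I as a single block. The multiset to arrange is then {II, F, T, T, T, T, X}, 7 items in all.
That gives (7)!/(4!) = 210 arrangements.

210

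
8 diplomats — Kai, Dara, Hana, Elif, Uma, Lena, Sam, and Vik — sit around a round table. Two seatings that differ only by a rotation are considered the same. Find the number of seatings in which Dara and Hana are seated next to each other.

Glue Dara and Hana into a block (2 internal orders). Seating 7 units around a circle gives (6)! arrangements.
So 2 × (6)! = 2 × 720 = 1440.

1440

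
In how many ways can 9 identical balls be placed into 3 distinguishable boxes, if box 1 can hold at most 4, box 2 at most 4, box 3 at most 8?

Without the upper bounds there are C(11,2) = 55 ways to split 9 among 3 boxes.
Subtract solutions that violate a single cap (substitute x_i' = x_i − (cap_i+1)): x_1 ≥ 5 gives C(6,2) = 15; x_2 ≥ 5 gives C(6,2) = 15; x_3 ≥ 9 gives C(2,2) = 1. Together 31.
No two caps can be exceeded simultaneously, so the pair terms are all 0.
By inclusion–exclusion the count is 55 − 31 + 0 = 24.

24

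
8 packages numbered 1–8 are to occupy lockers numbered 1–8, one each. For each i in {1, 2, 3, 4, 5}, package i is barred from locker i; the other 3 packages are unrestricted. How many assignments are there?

21234

Let Aᵢ (for 1 ≤ i ≤ 5) be the placements that put package i in its forbidden locker. Any j of these fix j positions, leaving (8−j)! ways to fill the rest, and there are C(5,j) ways to pick which j.
By inclusion–exclusion, the number of valid placements is Σ_{j=0}^{5} (−1)^j C(5,j)·(8−j)!.
Computing: 40320 − 25200 + 7200 − 1200 + 120 − 6 = 21234.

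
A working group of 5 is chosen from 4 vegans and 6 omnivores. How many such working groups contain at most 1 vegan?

Split by how many vegans are chosen (0 through 1).
Sum: C(4,0)·C(6,5) + C(4,1)·C(6,4) = 6 + 60 = 66.

66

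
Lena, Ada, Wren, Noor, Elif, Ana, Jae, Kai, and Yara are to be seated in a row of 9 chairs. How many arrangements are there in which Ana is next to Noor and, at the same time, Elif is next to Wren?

Treat {Ana,Noor} as one block (2 orders) and {Elif,Wren} as another (2 orders).
That leaves 7 units to arrange: 2 × 2 × 7! = 4 × 5040 = 20160.

20160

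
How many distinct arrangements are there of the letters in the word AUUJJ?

30

AUUJJ has 5 letters with J appearing twice and U appearing twice.
The number of distinct arrangements is 5!/(2!·2!) = 120/4 = 30.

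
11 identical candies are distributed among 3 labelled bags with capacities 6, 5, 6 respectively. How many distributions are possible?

By stars and bars, unrestricted non-negative solutions to x_1+…+x_3 = 11 number C(11+2,2) = 78.
Subtract solutions that violate a single cap (substitute x_i' = x_i − (cap_i+1)): x_1 ≥ 7 gives C(6,2) = 15; x_2 ≥ 6 gives C(7,2) = 21; x_3 ≥ 7 gives C(6,2) = 15. Together 51.
No two caps can be exceeded simultaneously, so the pair terms are all 0.
By inclusion–exclusion the count is 78 − 51 + 0 = 27.

27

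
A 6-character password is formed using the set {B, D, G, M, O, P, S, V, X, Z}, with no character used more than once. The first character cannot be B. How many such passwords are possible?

136080

The first character has 10−1 = 9 choices (anything except B).
The remaining 5 characters are filled from the other 9 symbols without repetition: 9 × 8 × 7 × 6 × 5 = 15120.
Total: 9 × 15120 = 136080.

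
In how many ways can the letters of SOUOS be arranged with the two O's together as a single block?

12

Treat the 2 copies of O as a single block. The multiset to arrange is then {OO, S, S, U}, 4 items in all.
That gives (4)!/(2!) = 12 arrangements.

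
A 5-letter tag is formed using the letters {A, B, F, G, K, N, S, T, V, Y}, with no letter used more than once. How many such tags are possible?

Choose and order 5 of the 10 symbols: the first letter has 10 options, the next 9, and so on down to 6.
That product is 10 × 9 × 8 × 7 × 6 = 30240.

30240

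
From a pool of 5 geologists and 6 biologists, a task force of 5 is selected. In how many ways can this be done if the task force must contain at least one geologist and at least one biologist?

Total 5-person selections from all 11: C(11,5) = 462.
Selections missing a whole group: no geologists → C(6,5) = 6; no biologists → C(5,5) = 1.
Both groups omitted at once is impossible, so 462 − 7 = 455.

455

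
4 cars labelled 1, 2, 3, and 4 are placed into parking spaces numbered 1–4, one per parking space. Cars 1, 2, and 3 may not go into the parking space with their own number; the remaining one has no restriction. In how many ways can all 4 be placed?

11

Let Aᵢ (for i ∈ {1, 2, 3}) be the placements that put car i in its forbidden parking space. Any j of these fix j positions, leaving (4−j)! ways to fill the rest, and there are C(3,j) ways to pick which j.
By inclusion–exclusion, the number of valid placements is Σ_{j=0}^{3} (−1)^j C(3,j)·(4−j)!.
Computing: 24 − 18 + 6 − 1 = 11.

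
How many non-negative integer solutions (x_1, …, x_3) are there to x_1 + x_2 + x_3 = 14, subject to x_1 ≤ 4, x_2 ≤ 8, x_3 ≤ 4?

6

By stars and bars, unrestricted non-negative solutions to x_1+…+x_3 = 14 number C(14+2,2) = 120.
Subtract solutions that violate a single cap (substitute x_i' = x_i − (cap_i+1)): x_1 ≥ 5 gives C(11,2) = 55; x_2 ≥ 9 gives C(7,2) = 21; x_3 ≥ 5 gives C(11,2) = 55. Together 131.
Add back pairs where two caps are both exceeded: 1 + 15 + 1 = 17.
By inclusion–exclusion the count is 120 − 131 + 17 = 6.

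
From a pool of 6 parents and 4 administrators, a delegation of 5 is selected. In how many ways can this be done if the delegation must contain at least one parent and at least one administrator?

246

Unrestricted: C(10,5) = 252 ways to pick any 5 of the 10.
Subtract selections that omit an entire group: no parents → C(4,5) = 0; no administrators → C(6,5) = 6.
Both groups omitted at once is impossible, so 252 − 6 = 246.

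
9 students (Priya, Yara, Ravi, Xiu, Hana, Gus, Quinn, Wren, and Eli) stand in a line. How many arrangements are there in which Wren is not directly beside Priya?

282240

Of the 9! = 362880 arrangements, those with Wren and Priya adjacent number 2 × 8! = 80640 (treat the pair as a block with 2 internal orders).
So 362880 − 80640 = 282240 arrangements keep them apart.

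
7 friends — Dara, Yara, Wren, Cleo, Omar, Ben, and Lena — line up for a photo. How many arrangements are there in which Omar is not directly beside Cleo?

Of the 7! = 5040 arrangements, those with Omar and Cleo adjacent number 2 × 6! = 1440 (treat the pair as a block with 2 internal orders).
Complementary counting: 5040 − 1440 = 3600.

3600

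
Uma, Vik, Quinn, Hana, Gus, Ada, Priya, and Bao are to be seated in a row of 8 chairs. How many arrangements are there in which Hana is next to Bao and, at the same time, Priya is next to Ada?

Treat {Hana,Bao} as one block (2 orders) and {Priya,Ada} as another (2 orders).
That leaves 6 units to arrange: 2 × 2 × 6! = 4 × 720 = 2880.

2880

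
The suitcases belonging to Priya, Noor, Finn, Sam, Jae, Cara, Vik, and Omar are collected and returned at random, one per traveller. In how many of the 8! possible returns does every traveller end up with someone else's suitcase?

Count assignments avoiding every fixed point. For any j of the 8 travellers fixed to their own suitcase, the other 8−j can be arranged in (8−j)! ways.
By inclusion–exclusion this is Σ_{j=0}^{8} (−1)^j C(8,j)·(8−j)!.
Computing: 40320 − 40320 + 20160 − 6720 + 1680 − 336 + 56 − 8 + 1 = 14833.

14833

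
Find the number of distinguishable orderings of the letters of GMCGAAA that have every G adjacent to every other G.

Treat the 2 copies of G as a single block. The multiset to arrange is then {GG, A, A, A, C, M}, 6 items in all.
That gives (6)!/(3!) = 120 arrangements.

120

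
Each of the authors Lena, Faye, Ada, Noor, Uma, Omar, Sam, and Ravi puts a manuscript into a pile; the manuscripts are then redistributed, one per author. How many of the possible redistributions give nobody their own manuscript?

14833

Count assignments avoiding every fixed point. For any j of the 8 authors fixed to their own manuscript, the other 8−j can be arranged in (8−j)! ways.
By inclusion–exclusion this is Σ_{j=0}^{8} (−1)^j C(8,j)·(8−j)!.
Computing: 40320 − 40320 + 20160 − 6720 + 1680 − 336 + 56 − 8 + 1 = 14833.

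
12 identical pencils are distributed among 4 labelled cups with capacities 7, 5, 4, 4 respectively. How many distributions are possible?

By stars and bars, unrestricted non-negative solutions to x_1+…+x_4 = 12 number C(12+3,3) = 455.
Subtract solutions that violate a single cap (substitute x_i' = x_i − (cap_i+1)): x_1 ≥ 8 gives C(7,3) = 35; x_2 ≥ 6 gives C(9,3) = 84; x_3 ≥ 5 gives C(10,3) = 120; x_4 ≥ 5 gives C(10,3) = 120. Together 359.
Add back pairs where two caps are both exceeded: 0 + 0 + 0 + 4 + 4 + 10 = 18.
By inclusion–exclusion the count is 455 − 359 + 18 = 114.

114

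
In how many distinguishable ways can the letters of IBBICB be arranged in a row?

60

Letter multiplicities in IBBICB: B×3, C×1, I×2.
Dividing 6! = 720 by 3!·2! = 12 for the repeated letters gives 60.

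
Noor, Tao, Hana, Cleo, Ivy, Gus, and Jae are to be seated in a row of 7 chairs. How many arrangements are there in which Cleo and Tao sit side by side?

1440

Glue Cleo and Tao into one block (2 internal orders), leaving 6 units to arrange in a row.
That gives 2 × 6! = 2 × 720 = 1440.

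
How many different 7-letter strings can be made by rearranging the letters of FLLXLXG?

420

FLLXLXG has 7 letters with L appearing 3 times and X appearing twice.
The number of distinct arrangements is 7!/(3!·2!) = 5040/12 = 420.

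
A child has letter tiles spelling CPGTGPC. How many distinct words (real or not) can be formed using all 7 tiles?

630

Letter multiplicities in CPGTGPC: C×2, G×2, P×2, T×1.
Dividing 7! = 5040 by 2!·2!·2! = 8 for the repeated letters gives 630.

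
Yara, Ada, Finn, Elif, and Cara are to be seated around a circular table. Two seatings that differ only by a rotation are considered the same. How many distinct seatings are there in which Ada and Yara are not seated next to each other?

12

All circular seatings of 5 people number (4)! = 24.
Seatings with Ada beside Yara: treat them as a block with 2 internal orders, giving 2 × (3)! = 12.
Subtracting, 24 − 12 = 12.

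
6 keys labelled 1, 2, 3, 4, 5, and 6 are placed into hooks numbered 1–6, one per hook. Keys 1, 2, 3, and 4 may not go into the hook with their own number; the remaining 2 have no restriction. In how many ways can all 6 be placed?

362

Let Aᵢ (for 1 ≤ i ≤ 4) be the placements that put key i in its forbidden hook. Any j of these fix j positions, leaving (6−j)! ways to fill the rest, and there are C(4,j) ways to pick which j.
By inclusion–exclusion, the number of valid placements is Σ_{j=0}^{4} (−1)^j C(4,j)·(6−j)!.
Computing: 720 − 480 + 144 − 24 + 2 = 362.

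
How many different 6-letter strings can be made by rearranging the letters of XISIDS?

180

Letter multiplicities in XISIDS: D×1, I×2, S×2, X×1.
So there are 6! / (2!·2!) = 180 distinguishable arrangements.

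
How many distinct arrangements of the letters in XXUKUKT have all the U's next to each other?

Treat the 2 copies of U as a single block. The multiset to arrange is then {UU, K, K, T, X, X}, 6 items in all.
That gives (6)!/(2!·2!) = 180 arrangements.

180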